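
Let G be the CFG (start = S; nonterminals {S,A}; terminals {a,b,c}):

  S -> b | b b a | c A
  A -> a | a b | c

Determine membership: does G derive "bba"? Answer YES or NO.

CNF form of G:
  S -> T1 X3 | T2 A | b
  A -> T0 T1 | a | c
  T0 -> a
  T1 -> b
  T2 -> c
  X3 -> T1 T0

CYK table (by increasing span):
  [0..0]={S,T1}  "b"  orig:{S}
  [1..1]={S,T1}  "b"  orig:{S}
  [2..2]={A,T0}  "a"  orig:{A}
  [0..1]=∅  "bb"
  [1..2]={X3}  "ba"  orig:{}
  [0..2]={S}  "bba"

S ∈ T[0,2] ⇒ YES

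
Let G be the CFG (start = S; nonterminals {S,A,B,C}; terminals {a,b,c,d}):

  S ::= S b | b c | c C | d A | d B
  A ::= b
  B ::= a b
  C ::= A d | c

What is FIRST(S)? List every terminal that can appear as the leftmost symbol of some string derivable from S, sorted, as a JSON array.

FIRST iteration:
pass 1:
  A via A→b: +{b}
  B via B→a b: +{a}
  C via C→A d: +{b}
  C via C→c: +{c}
  S via S→b c: +{b}
  S via S→c C: +{c}
  S via S→d A: +{d}
  FIRST(S)={b,c,d}  FIRST(A)={b}  FIRST(B)={a}  FIRST(C)={b,c}
pass 2: (stable)
  FIRST(S)={b,c,d}  FIRST(A)={b}  FIRST(B)={a}  FIRST(C)={b,c}

FIRST(S) = ["b", "c", "d"]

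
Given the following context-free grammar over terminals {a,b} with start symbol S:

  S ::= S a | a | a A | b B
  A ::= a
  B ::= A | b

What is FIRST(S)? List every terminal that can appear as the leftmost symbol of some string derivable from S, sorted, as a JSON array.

Compute FIRST by fixpoint:
round 1:
  A via A→a: +{a}
  B via B→A: +{a}
  B via B→b: +{b}
  S via S→a: +{a}
  S via S→b B: +{b}
  S: {a,b}  A: {a}  B: {a,b}
round 2: (no change)
  S: {a,b}  A: {a}  B: {a,b}

FIRST(S) = ["a", "b"]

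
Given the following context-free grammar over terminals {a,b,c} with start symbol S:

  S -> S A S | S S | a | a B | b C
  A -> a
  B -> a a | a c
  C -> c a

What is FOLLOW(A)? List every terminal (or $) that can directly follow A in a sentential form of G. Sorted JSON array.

FIRST sets, iterate to fixpoint:
pass 1:
  A via A→a: +{a}
  B via B→a a: +{a}
  C via C→c a: +{c}
  S via S→a: +{a}
  S via S→b C: +{b}
  S: {a,b}  A: {a}  B: {a}  C: {c}
pass 2: (stable)
  S: {a,b}  A: {a}  B: {a}  C: {c}

FOLLOW sets:
FOLLOW(S) := {$}
iter 1:
  S→S A S: FOLLOW(S) ⊇ FIRST(A) = {a}; new: +{a}
  S→S A S: FOLLOW(A) ⊇ FIRST(S) = {a,b}; new: +{a,b}
  S→S S: FOLLOW(S) ⊇ FIRST(S) = {a,b}; new: +{b}
  S→a B: FOLLOW(B) ⊇ FOLLOW(S) ⊇ {$,a,b}; new: +{$,a,b}
  S→b C: FOLLOW(C) ⊇ FOLLOW(S) ⊇ {$,a,b}; new: +{$,a,b}
  FOLLOW(S)={$,a,b}  FOLLOW(A)={a,b}  FOLLOW(B)={$,a,b}  FOLLOW(C)={$,a,b}
iter 2: — fixpoint
  FOLLOW(S)={$,a,b}  FOLLOW(A)={a,b}  FOLLOW(B)={$,a,b}  FOLLOW(C)={$,a,b}

FOLLOW(A) = ["a", "b"]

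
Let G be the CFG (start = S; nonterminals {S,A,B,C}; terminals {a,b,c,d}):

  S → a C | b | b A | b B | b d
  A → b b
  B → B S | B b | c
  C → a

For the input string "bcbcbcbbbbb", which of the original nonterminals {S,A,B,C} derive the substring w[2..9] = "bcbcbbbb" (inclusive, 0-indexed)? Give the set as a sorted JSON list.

CNF form of G:
  S -> T0 A | T0 B | T0 T2 | T1 C | b
  A -> T0 T0
  B -> B S | B T0 | c
  C -> a
  T0 -> b
  T1 -> a
  T2 -> d

Fill CYK table bottom-up (cells [i..j] with 2 ≤ i ≤ j ≤ 9 only):
  cell(2,2) b: {S,T0}  orig:{S}
  cell(3,3) c: {B}
  cell(4,4) b: {S,T0}  orig:{S}
  cell(5,5) c: {B}
  cell(6,6) b: {S,T0}  orig:{S}
  cell(7,7) b: {S,T0}  orig:{S}
  cell(8,8) b: {S,T0}  orig:{S}
  cell(9,9) b: {S,T0}  orig:{S}
  cell(2,3) bc: {S}
  cell(3,4) cb: {B}
  cell(4,5) bc: {S}
  cell(5,6) cb: {B}
  cell(6,7) bb: {A}
  cell(7,8) bb: {A}
  cell(8,9) bb: {A}
  cell(2,4) bcb: {S}
  cell(3,5) cbc: {B}
  cell(4,6) bcb: {S}
  cell(5,7) cbb: {B}
  cell(6,8) bbb: {S}
  cell(7,9) bbb: {S}
  cell(2,5) bcbc: {S}
  cell(3,6) cbcb: {B}
  cell(4,7) bcbb: {S}
  cell(5,8) cbbb: {B}
  cell(6,9) bbbb: ∅
  cell(2,6) bcbcb: {S}
  cell(3,7) cbcbb: {B}
  cell(4,8) bcbbb: {S}
  cell(5,9) cbbbb: {B}
  cell(2,7) bcbcbb: {S}
  cell(3,8) cbcbbb: {B}
  cell(4,9) bcbbbb: {S}
  cell(2,8) bcbcbbb: {S}
  cell(3,9) cbcbbbb: {B}
  cell(2,9) bcbcbbbb: {S}

Original NTs in T[2,9] deriving "bcbcbbbb": ["S"]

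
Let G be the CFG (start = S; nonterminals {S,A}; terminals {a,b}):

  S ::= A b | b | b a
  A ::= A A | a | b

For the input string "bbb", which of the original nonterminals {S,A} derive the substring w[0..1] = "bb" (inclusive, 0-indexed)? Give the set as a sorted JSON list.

Convert to CNF:
  S -> A T0 | T0 T1 | b
  A -> A A | a | b
  T0 -> b
  T1 -> a

CYK fill (cells [i..j] with 0 ≤ i ≤ j ≤ 1 only):
  cell(0,0) b: {A,S,T0}  orig:{A,S}
  cell(1,1) b: {A,S,T0}  orig:{A,S}
  cell(0,1) bb: {A,S}

Original NTs in T[0,1] deriving "bb": ["A", "S"]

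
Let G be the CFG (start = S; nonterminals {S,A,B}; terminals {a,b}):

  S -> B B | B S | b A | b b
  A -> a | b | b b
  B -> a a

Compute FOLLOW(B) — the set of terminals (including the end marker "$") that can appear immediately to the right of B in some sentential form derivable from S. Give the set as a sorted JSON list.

FIRST iteration:
pass 1:
  A via A→a: +{a}
  A via A→b: +{b}
  B via B→a a: +{a}
  S via S→B B: +{a}
  S via S→b A: +{b}
  S: {a,b}  A: {a,b}  B: {a}
pass 2: — fixpoint
  S: {a,b}  A: {a,b}  B: {a}

Compute FOLLOW by fixpoint:
FOLLOW(S) := {$}
iter 1:
  S→B B: FOLLOW(B) ⊇ FIRST(B) = {a}; new: +{a}
  S→B B: FOLLOW(B) ⊇ FOLLOW(S) ⊇ {$}; new: +{$}
  S→B S: FOLLOW(B) ⊇ FIRST(S) = {a,b}; new: +{b}
  S→b A: FOLLOW(A) ⊇ FOLLOW(S) ⊇ {$}; new: +{$}
  S: {$}  A: {$}  B: {$,a,b}
iter 2: (no change)
  S: {$}  A: {$}  B: {$,a,b}

FOLLOW(B) = ["$", "a", "b"]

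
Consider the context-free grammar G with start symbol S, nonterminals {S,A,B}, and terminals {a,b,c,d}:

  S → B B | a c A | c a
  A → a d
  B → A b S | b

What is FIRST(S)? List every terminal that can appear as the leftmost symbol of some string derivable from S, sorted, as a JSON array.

FIRST sets, iterate to fixpoint:
round 1:
  A via A→a d: +{a}
  B via B→A b S: +{a}
  B via B→b: +{b}
  S via S→B B: +{a,b}
  S via S→c a: +{c}
  FIRST[S]={a,b,c}  FIRST[A]={a}  FIRST[B]={a,b}
round 2: done
  FIRST[S]={a,b,c}  FIRST[A]={a}  FIRST[B]={a,b}

FIRST(S) = ["a", "b", "c"]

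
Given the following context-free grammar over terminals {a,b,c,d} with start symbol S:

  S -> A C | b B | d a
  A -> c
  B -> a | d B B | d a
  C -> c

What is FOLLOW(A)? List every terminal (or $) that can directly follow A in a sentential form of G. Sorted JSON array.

Compute FIRST by fixpoint:
round 1:
  A via A→c: +{c}
  B via B→a: +{a}
  B via B→d B B: +{d}
  C via C→c: +{c}
  S via S→A C: +{c}
  S via S→b B: +{b}
  S via S→d a: +{d}
  S: {b,c,d}  A: {c}  B: {a,d}  C: {c}
round 2: (stable)
  S: {b,c,d}  A: {c}  B: {a,d}  C: {c}

FOLLOW iteration:
initialize: $ ∈ FOLLOW(S)
iter 1:
  B→d B B: FOLLOW(B) ⊇ FIRST(B) = {a,d}; new: +{a,d}
  S→A C: FOLLOW(A) ⊇ FIRST(C) = {c}; new: +{c}
  S→A C: FOLLOW(C) ⊇ FOLLOW(S) ⊇ {$}; new: +{$}
  S→b B: FOLLOW(B) ⊇ FOLLOW(S) ⊇ {$}; new: +{$}
  S: {$}  A: {c}  B: {$,a,d}  C: {$}
iter 2: — fixpoint
  S: {$}  A: {c}  B: {$,a,d}  C: {$}

FOLLOW(A) = ["c"]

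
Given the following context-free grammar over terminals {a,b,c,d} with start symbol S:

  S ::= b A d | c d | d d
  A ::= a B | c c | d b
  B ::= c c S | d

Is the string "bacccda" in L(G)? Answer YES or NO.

CNF form of G:
  S -> T1 T2 | T2 T2 | T3 X5
  A -> T0 B | T1 T1 | T2 T3
  B -> T1 X4 | d
  T0 -> a
  T1 -> c
  T2 -> d
  T3 -> b
  X4 -> T1 S
  X5 -> A T2

CYK fill:
  cell(0,0) b: {T3}  orig:{}
  cell(1,1) a: {T0}  orig:{}
  cell(2,2) c: {T1}  orig:{}
  cell(3,3) c: {T1}  orig:{}
  cell(4,4) c: {T1}  orig:{}
  cell(5,5) d: {B,T2}  orig:{B}
  cell(6,6) a: {T0}  orig:{}
  cell(0,1) ba: ∅
  cell(1,2) ac: ∅
  cell(2,3) cc: {A}
  cell(3,4) cc: {A}
  cell(4,5) cd: {S}
  cell(5,6) da: ∅
  cell(0,2) bac: ∅
  cell(1,3) acc: ∅
  cell(2,4) ccc: ∅
  cell(3,5) ccd: {X4,X5}  orig:{}
  cell(4,6) cda: ∅
  cell(0,3) bacc: ∅
  cell(1,4) accc: ∅
  cell(2,5) cccd: {B}
  cell(3,6) ccda: ∅
  cell(0,4) baccc: ∅
  cell(1,5) acccd: {A}
  cell(2,6) cccda: ∅
  cell(0,5) bacccd: ∅
  cell(1,6) acccda: ∅
  cell(0,6) bacccda: ∅

S ∉ T[0,6] ⇒ NO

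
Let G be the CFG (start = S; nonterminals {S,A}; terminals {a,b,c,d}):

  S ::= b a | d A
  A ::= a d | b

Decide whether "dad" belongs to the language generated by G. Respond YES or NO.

CNF form of G:
  S -> T1 A | T2 T0
  A -> T0 T1 | b
  T0 -> a
  T1 -> d
  T2 -> b

Fill CYK table bottom-up:
  T[0,0] 'd' = {T1}  orig:{}
  T[1,1] 'a' = {T0}  orig:{}
  T[2,2] 'd' = {T1}  orig:{}
  T[0,1] 'da' = ∅
  T[1,2] 'ad' = {A}
  T[0,2] 'dad' = {S}

S ∈ T[0,2] ⇒ YES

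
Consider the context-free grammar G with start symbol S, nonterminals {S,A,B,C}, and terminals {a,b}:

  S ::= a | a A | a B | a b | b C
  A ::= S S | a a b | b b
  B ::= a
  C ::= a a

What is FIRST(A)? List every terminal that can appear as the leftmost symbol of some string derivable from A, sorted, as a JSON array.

Compute FIRST by fixpoint:
iter 1:
  A via A→a a b: +{a}
  A via A→b b: +{b}
  B via B→a: +{a}
  C via C→a a: +{a}
  S via S→a: +{a}
  S via S→b C: +{b}
  S: {a,b}  A: {a,b}  B: {a}  C: {a}
iter 2: (no change)
  S: {a,b}  A: {a,b}  B: {a}  C: {a}

FIRST(A) = ["a", "b"]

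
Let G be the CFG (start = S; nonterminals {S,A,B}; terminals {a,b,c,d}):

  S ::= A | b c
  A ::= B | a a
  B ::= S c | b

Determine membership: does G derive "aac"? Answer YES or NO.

CNF form of G:
  S -> S T0 | T1 T1 | T2 T0 | b
  A -> S T0 | T1 T1 | b
  B -> S T0 | b
  T0 -> c
  T1 -> a
  T2 -> b

CYK table (by increasing span):
  cell(0,0) a: {T1}  orig:{}
  cell(1,1) a: {T1}  orig:{}
  cell(2,2) c: {T0}  orig:{}
  cell(0,1) aa: {A,S}
  cell(1,2) ac: ∅
  cell(0,2) aac: {A,B,S}

S ∈ T[0,2] ⇒ YES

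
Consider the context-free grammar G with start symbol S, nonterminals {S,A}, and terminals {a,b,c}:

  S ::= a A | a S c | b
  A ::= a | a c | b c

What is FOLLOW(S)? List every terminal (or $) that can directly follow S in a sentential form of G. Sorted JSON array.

FIRST sets, iterate to fixpoint:
[1]
  A via A→a: +{a}
  A via A→b c: +{b}
  S via S→a A: +{a}
  S via S→b: +{b}
  S: {a,b}  A: {a,b}
[2] (no change)
  S: {a,b}  A: {a,b}

FOLLOW sets:
initialize: $ ∈ FOLLOW(S)
pass 1:
  S→a A: FOLLOW(A) ⊇ FOLLOW(S) ⊇ {$}; new: +{$}
  S→a S c: FOLLOW(S) ⊇ FIRST(c) = {c}; new: +{c}
  S: {$,c}  A: {$}
pass 2:
  S→a A: FOLLOW(A) ⊇ FOLLOW(S) ⊇ {$,c}; new: +{c}
  S: {$,c}  A: {$,c}
pass 3: (no change)
  S: {$,c}  A: {$,c}

FOLLOW(S) = ["$", "c"]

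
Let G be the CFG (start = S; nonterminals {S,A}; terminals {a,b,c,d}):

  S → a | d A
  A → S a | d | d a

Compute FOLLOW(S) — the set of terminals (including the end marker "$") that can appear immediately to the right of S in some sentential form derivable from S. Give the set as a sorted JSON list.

FIRST sets, iterate to fixpoint:
round 1:
  A via A→d: +{d}
  S via S→a: +{a}
  S via S→d A: +{d}
  S: {a,d}  A: {d}
round 2:
  A via A→S a: +{a}
  S: {a,d}  A: {a,d}
round 3: — fixpoint
  S: {a,d}  A: {a,d}

FOLLOW iteration:
FOLLOW(S) := {$}
round 1:
  A→S a: FOLLOW(S) ⊇ FIRST(a) = {a}; new: +{a}
  S→d A: FOLLOW(A) ⊇ FOLLOW(S) ⊇ {$,a}; new: +{$,a}
  FOLLOW[S]={$,a}  FOLLOW[A]={$,a}
round 2: — fixpoint
  FOLLOW[S]={$,a}  FOLLOW[A]={$,a}

FOLLOW(S) = ["$", "a"]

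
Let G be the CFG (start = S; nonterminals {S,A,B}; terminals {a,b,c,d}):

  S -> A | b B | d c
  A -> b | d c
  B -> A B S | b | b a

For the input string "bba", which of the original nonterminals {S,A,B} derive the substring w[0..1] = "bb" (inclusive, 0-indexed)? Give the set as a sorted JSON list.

Convert to CNF:
  S -> T0 T1 | T2 B | b
  A -> T0 T1 | b
  B -> A X4 | T2 T3 | b
  T0 -> d
  T1 -> c
  T2 -> b
  T3 -> a
  X4 -> B S

CYK table (by increasing span), restricted to cells inside w[0..1]:
  T[0,0] 'b' = {A,B,S,T2}  orig:{A,B,S}
  T[1,1] 'b' = {A,B,S,T2}  orig:{A,B,S}
  T[0,1] 'bb' = {S,X4}  orig:{S}

Original NTs in T[0,1] deriving "bb": ["S"]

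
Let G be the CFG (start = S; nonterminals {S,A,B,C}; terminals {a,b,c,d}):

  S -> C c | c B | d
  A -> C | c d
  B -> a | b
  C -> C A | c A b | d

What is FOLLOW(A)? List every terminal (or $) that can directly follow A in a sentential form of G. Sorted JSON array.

FIRST sets, iterate to fixpoint:
pass 1:
  A via A→c d: +{c}
  B via B→a: +{a}
  B via B→b: +{b}
  C via C→c A b: +{c}
  C via C→d: +{d}
  S via S→C c: +{c,d}
  S: {c,d}  A: {c}  B: {a,b}  C: {c,d}
pass 2:
  A via A→C: +{d}
  S: {c,d}  A: {c,d}  B: {a,b}  C: {c,d}
pass 3: done
  S: {c,d}  A: {c,d}  B: {a,b}  C: {c,d}

FOLLOW sets:
initialize: $ ∈ FOLLOW(S)
iter 1:
  C→C A: FOLLOW(C) ⊇ FIRST(A) = {c,d}; new: +{c,d}
  C→C A: FOLLOW(A) ⊇ FOLLOW(C) ⊇ {c,d}; new: +{c,d}
  C→c A b: FOLLOW(A) ⊇ FIRST(b) = {b}; new: +{b}
  S→c B: FOLLOW(B) ⊇ FOLLOW(S) ⊇ {$}; new: +{$}
  FOLLOW(S)={$}  FOLLOW(A)={b,c,d}  FOLLOW(B)={$}  FOLLOW(C)={c,d}
iter 2:
  A→C: FOLLOW(C) ⊇ FOLLOW(A) ⊇ {b,c,d}; new: +{b}
  FOLLOW(S)={$}  FOLLOW(A)={b,c,d}  FOLLOW(B)={$}  FOLLOW(C)={b,c,d}
iter 3: — fixpoint
  FOLLOW(S)={$}  FOLLOW(A)={b,c,d}  FOLLOW(B)={$}  FOLLOW(C)={b,c,d}

FOLLOW(A) = ["b", "c", "d"]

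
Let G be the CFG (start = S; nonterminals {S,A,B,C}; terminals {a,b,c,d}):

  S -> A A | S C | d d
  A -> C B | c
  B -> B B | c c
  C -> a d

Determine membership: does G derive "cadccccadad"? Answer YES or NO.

Convert to CNF:
  S -> A A | S C | T2 T2
  A -> C B | c
  B -> B B | T0 T0
  C -> T1 T2
  T0 -> c
  T1 -> a
  T2 -> d

CYK table (by increasing span):
  [0..0]={A,T0}  "c"  orig:{A}
  [1..1]={T1}  "a"  orig:{}
  [2..2]={T2}  "d"  orig:{}
  [3..3]={A,T0}  "c"  orig:{A}
  [4..4]={A,T0}  "c"  orig:{A}
  [5..5]={A,T0}  "c"  orig:{A}
  [6..6]={A,T0}  "c"  orig:{A}
  [7..7]={T1}  "a"  orig:{}
  [8..8]={T2}  "d"  orig:{}
  [9..9]={T1}  "a"  orig:{}
  [10..10]={T2}  "d"  orig:{}
  [0..1]=∅  "ca"
  [1..2]={C}  "ad"
  [2..3]=∅  "dc"
  [3..4]={B,S}  "cc"
  [4..5]={B,S}  "cc"
  [5..6]={B,S}  "cc"
  [6..7]=∅  "ca"
  [7..8]={C}  "ad"
  [8..9]=∅  "da"
  [9..10]={C}  "ad"
  [0..2]=∅  "cad"
  [1..3]=∅  "adc"
  [2..4]=∅  "dcc"
  [3..5]=∅  "ccc"
  [4..6]=∅  "ccc"
  [5..7]=∅  "cca"
  [6..8]=∅  "cad"
  [7..9]=∅  "ada"
  [8..10]=∅  "dad"
  [0..3]=∅  "cadc"
  [1..4]={A}  "adcc"
  [2..5]=∅  "dccc"
  [3..6]={B}  "cccc"
  [4..7]=∅  "ccca"
  [5..8]={S}  "ccad"
  [6..9]=∅  "cada"
  [7..10]=∅  "adad"
  [0..4]={S}  "cadcc"
  [1..5]={S}  "adccc"
  [2..6]=∅  "dcccc"
  [3..7]=∅  "cccca"
  [4..8]=∅  "cccad"
  [5..9]=∅  "ccada"
  [6..10]=∅  "cadad"
  [0..5]=∅  "cadccc"
  [1..6]={A}  "adcccc"
  [2..7]=∅  "dcccca"
  [3..8]=∅  "ccccad"
  [4..9]=∅  "cccada"
  [5..10]={S}  "ccadad"
  [0..6]={S}  "cadcccc"
  [1..7]=∅  "adcccca"
  [2..8]=∅  "dccccad"
  [3..9]=∅  "ccccada"
  [4..10]=∅  "cccadad"
  [0..7]=∅  "cadcccca"
  [1..8]=∅  "adccccad"
  [2..9]=∅  "dccccada"
  [3..10]=∅  "ccccadad"
  [0..8]={S}  "cadccccad"
  [1..9]=∅  "adccccada"
  [2..10]=∅  "dccccadad"
  [0..9]=∅  "cadccccada"
  [1..10]=∅  "adccccadad"
  [0..10]={S}  "cadccccadad"

S ∈ T[0,10] ⇒ YES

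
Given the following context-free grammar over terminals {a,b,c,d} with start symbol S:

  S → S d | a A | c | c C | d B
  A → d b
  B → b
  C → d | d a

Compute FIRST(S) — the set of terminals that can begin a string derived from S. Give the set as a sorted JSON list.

Compute FIRST by fixpoint:
round 1:
  A via A→d b: +{d}
  B via B→b: +{b}
  C via C→d: +{d}
  S via S→a A: +{a}
  S via S→c: +{c}
  S via S→d B: +{d}
  S: {a,c,d}  A: {d}  B: {b}  C: {d}
round 2: (stable)
  S: {a,c,d}  A: {d}  B: {b}  C: {d}

FIRST(S) = ["a", "c", "d"]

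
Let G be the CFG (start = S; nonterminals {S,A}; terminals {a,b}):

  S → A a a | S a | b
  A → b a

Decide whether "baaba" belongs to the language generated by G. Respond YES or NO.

CNF form of G:
  S -> A X2 | S T1 | b
  A -> T0 T1
  T0 -> b
  T1 -> a
  X2 -> T1 T1

CYK table (by increasing span):
  T[0,0] 'b' = {S,T0}  orig:{S}
  T[1,1] 'a' = {T1}  orig:{}
  T[2,2] 'a' = {T1}  orig:{}
  T[3,3] 'b' = {S,T0}  orig:{S}
  T[4,4] 'a' = {T1}  orig:{}
  T[0,1] 'ba' = {A,S}
  T[1,2] 'aa' = {X2}  orig:{}
  T[2,3] 'ab' = ∅
  T[3,4] 'ba' = {A,S}
  T[0,2] 'baa' = {S}
  T[1,3] 'aab' = ∅
  T[2,4] 'aba' = ∅
  T[0,3] 'baab' = ∅
  T[1,4] 'aaba' = ∅
  T[0,4] 'baaba' = ∅

S ∉ T[0,4] ⇒ NO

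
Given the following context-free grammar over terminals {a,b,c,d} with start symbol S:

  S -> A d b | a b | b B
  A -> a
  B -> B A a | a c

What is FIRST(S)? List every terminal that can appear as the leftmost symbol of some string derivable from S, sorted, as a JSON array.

Compute FIRST by fixpoint:
round 1:
  A via A→a: +{a}
  B via B→a c: +{a}
  S via S→A d b: +{a}
  S via S→b B: +{b}
  FIRST[S]={a,b}  FIRST[A]={a}  FIRST[B]={a}
round 2: (no change)
  FIRST[S]={a,b}  FIRST[A]={a}  FIRST[B]={a}

FIRST(S) = ["a", "b"]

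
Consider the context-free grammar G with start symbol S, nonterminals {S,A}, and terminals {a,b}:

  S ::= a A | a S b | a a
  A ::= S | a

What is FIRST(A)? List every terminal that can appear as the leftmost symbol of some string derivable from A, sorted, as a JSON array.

Compute FIRST by fixpoint:
iter 1:
  A via A→a: +{a}
  S via S→a A: +{a}
  S: {a}  A: {a}
iter 2: — fixpoint
  S: {a}  A: {a}

FIRST(A) = ["a"]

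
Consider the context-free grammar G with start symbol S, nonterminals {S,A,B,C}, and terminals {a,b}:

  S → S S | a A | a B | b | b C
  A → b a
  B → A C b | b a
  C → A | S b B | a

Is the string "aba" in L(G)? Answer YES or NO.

Convert to CNF:
  S -> S S | T0 C | T1 A | T1 B | b
  A -> T0 T1
  B -> A X2 | T0 T1
  C -> S X3 | T0 T1 | a
  T0 -> b
  T1 -> a
  X2 -> C T0
  X3 -> T0 B

CYK table (by increasing span):
  [0..0]={C,T1}  "a"  orig:{C}
  [1..1]={S,T0}  "b"  orig:{S}
  [2..2]={C,T1}  "a"  orig:{C}
  [0..1]={X2}  "ab"  orig:{}
  [1..2]={A,B,C,S}  "ba"
  [0..2]={S}  "aba"

S ∈ T[0,2] ⇒ YES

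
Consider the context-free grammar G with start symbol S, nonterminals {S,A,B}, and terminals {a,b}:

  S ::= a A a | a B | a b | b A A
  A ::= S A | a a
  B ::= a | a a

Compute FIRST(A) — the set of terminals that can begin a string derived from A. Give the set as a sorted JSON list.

Compute FIRST by fixpoint:
[1]
  A via A→a a: +{a}
  B via B→a: +{a}
  S via S→a A a: +{a}
  S via S→b A A: +{b}
  FIRST(S)={a,b}  FIRST(A)={a}  FIRST(B)={a}
[2]
  A via A→S A: +{b}
  FIRST(S)={a,b}  FIRST(A)={a,b}  FIRST(B)={a}
[3] (no change)
  FIRST(S)={a,b}  FIRST(A)={a,b}  FIRST(B)={a}

FIRST(A) = ["a", "b"]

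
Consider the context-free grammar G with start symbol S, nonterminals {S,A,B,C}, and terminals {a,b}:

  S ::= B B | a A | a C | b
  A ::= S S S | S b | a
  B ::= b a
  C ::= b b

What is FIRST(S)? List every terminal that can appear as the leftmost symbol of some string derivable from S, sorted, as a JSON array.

FIRST sets, iterate to fixpoint:
[1]
  A via A→a: +{a}
  B via B→b a: +{b}
  C via C→b b: +{b}
  S via S→B B: +{b}
  S via S→a A: +{a}
  FIRST[S]={a,b}  FIRST[A]={a}  FIRST[B]={b}  FIRST[C]={b}
[2]
  A via A→S S S: +{b}
  FIRST[S]={a,b}  FIRST[A]={a,b}  FIRST[B]={b}  FIRST[C]={b}
[3] (stable)
  FIRST[S]={a,b}  FIRST[A]={a,b}  FIRST[B]={b}  FIRST[C]={b}

FIRST(S) = ["a", "b"]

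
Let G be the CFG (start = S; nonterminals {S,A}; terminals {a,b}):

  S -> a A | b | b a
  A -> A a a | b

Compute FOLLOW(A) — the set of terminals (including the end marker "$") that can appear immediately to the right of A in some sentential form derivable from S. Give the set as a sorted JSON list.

Compute FIRST by fixpoint:
round 1:
  A via A→b: +{b}
  S via S→a A: +{a}
  S via S→b: +{b}
  FIRST[S]={a,b}  FIRST[A]={b}
round 2: — fixpoint
  FIRST[S]={a,b}  FIRST[A]={b}

FOLLOW iteration:
initialize: $ ∈ FOLLOW(S)
pass 1:
  A→A a a: FOLLOW(A) ⊇ FIRST(a) = {a}; new: +{a}
  S→a A: FOLLOW(A) ⊇ FOLLOW(S) ⊇ {$}; new: +{$}
  FOLLOW[S]={$}  FOLLOW[A]={$,a}
pass 2: (stable)
  FOLLOW[S]={$}  FOLLOW[A]={$,a}

FOLLOW(A) = ["$", "a"]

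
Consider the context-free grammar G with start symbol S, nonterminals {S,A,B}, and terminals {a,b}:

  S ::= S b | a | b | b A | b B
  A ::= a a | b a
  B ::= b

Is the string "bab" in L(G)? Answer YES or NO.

Convert to CNF:
  S -> S T1 | T1 A | T1 B | a | b
  A -> T0 T0 | T1 T0
  B -> b
  T0 -> a
  T1 -> b

CYK fill:
  cell(0,0) b: {B,S,T1}  orig:{B,S}
  cell(1,1) a: {S,T0}  orig:{S}
  cell(2,2) b: {B,S,T1}  orig:{B,S}
  cell(0,1) ba: {A}
  cell(1,2) ab: {S}
  cell(0,2) bab: ∅

S ∉ T[0,2] ⇒ NO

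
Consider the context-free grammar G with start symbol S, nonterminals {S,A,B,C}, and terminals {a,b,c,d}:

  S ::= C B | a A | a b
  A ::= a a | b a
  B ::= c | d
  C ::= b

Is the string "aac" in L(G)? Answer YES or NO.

Convert to CNF:
  S -> C B | T0 A | T0 T1
  A -> T0 T0 | T1 T0
  B -> c | d
  C -> b
  T0 -> a
  T1 -> b

CYK table (by increasing span):
  T[0,0] 'a' = {T0}  orig:{}
  T[1,1] 'a' = {T0}  orig:{}
  T[2,2] 'c' = {B}
  T[0,1] 'aa' = {A}
  T[1,2] 'ac' = ∅
  T[0,2] 'aac' = ∅

S ∉ T[0,2] ⇒ NO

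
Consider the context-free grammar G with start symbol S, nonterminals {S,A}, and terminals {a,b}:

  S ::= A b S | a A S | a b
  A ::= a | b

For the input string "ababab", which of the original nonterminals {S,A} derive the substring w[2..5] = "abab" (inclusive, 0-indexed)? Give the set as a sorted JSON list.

CNF form of G:
  S -> A X2 | T1 T0 | T1 X3
  A -> a | b
  T0 -> b
  T1 -> a
  X2 -> T0 S
  X3 -> A S

CYK table (by increasing span), restricted to cells inside w[2..5]:
  [2..2]={A,T1}  "a"  orig:{A}
  [3..3]={A,T0}  "b"  orig:{A}
  [4..4]={A,T1}  "a"  orig:{A}
  [5..5]={A,T0}  "b"  orig:{A}
  [2..3]={S}  "ab"
  [3..4]=∅  "ba"
  [4..5]={S}  "ab"
  [2..4]=∅  "aba"
  [3..5]={X2,X3}  "bab"  orig:{}
  [2..5]={S}  "abab"

Original NTs in T[2,5] deriving "abab": ["S"]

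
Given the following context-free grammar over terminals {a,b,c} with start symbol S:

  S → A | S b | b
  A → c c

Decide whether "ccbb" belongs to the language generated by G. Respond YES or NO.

Convert to CNF:
  S -> S T1 | T0 T0 | b
  A -> T0 T0
  T0 -> c
  T1 -> b

CYK table (by increasing span):
  cell(0,0) c: {T0}  orig:{}
  cell(1,1) c: {T0}  orig:{}
  cell(2,2) b: {S,T1}  orig:{S}
  cell(3,3) b: {S,T1}  orig:{S}
  cell(0,1) cc: {A,S}
  cell(1,2) cb: ∅
  cell(2,3) bb: {S}
  cell(0,2) ccb: {S}
  cell(1,3) cbb: ∅
  cell(0,3) ccbb: {S}

S ∈ T[0,3] ⇒ YES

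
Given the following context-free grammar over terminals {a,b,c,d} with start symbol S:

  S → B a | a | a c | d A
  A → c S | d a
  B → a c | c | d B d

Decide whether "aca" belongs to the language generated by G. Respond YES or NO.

CNF form of G:
  S -> B T2 | T1 A | T2 T0 | a
  A -> T0 S | T1 T2
  B -> T1 X3 | T2 T0 | c
  T0 -> c
  T1 -> d
  T2 -> a
  X3 -> B T1

Fill CYK table bottom-up:
  [0..0]={S,T2}  "a"  orig:{S}
  [1..1]={B,T0}  "c"  orig:{B}
  [2..2]={S,T2}  "a"  orig:{S}
  [0..1]={B,S}  "ac"
  [1..2]={A,S}  "ca"
  [0..2]={S}  "aca"

S ∈ T[0,2] ⇒ YES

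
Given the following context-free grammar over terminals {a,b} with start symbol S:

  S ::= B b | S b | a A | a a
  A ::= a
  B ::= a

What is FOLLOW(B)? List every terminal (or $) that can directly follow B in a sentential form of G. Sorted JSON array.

Compute FIRST by fixpoint:
round 1:
  A via A→a: +{a}
  B via B→a: +{a}
  S via S→B b: +{a}
  S: {a}  A: {a}  B: {a}
round 2: done
  S: {a}  A: {a}  B: {a}

FOLLOW sets:
FOLLOW(S) := {$}
iter 1:
  S→B b: FOLLOW(B) ⊇ FIRST(b) = {b}; new: +{b}
  S→S b: FOLLOW(S) ⊇ FIRST(b) = {b}; new: +{b}
  S→a A: FOLLOW(A) ⊇ FOLLOW(S) ⊇ {$,b}; new: +{$,b}
  FOLLOW[S]={$,b}  FOLLOW[A]={$,b}  FOLLOW[B]={b}
iter 2: — fixpoint
  FOLLOW[S]={$,b}  FOLLOW[A]={$,b}  FOLLOW[B]={b}

FOLLOW(B) = ["b"]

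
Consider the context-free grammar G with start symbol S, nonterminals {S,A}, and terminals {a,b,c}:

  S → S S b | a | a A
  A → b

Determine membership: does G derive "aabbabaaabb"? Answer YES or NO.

CNF form of G:
  S -> S X2 | T1 A | a
  A -> b
  T0 -> b
  T1 -> a
  X2 -> S T0

Fill CYK table bottom-up:
  cell(0,0) a: {S,T1}  orig:{S}
  cell(1,1) a: {S,T1}  orig:{S}
  cell(2,2) b: {A,T0}  orig:{A}
  cell(3,3) b: {A,T0}  orig:{A}
  cell(4,4) a: {S,T1}  orig:{S}
  cell(5,5) b: {A,T0}  orig:{A}
  cell(6,6) a: {S,T1}  orig:{S}
  cell(7,7) a: {S,T1}  orig:{S}
  cell(8,8) a: {S,T1}  orig:{S}
  cell(9,9) b: {A,T0}  orig:{A}
  cell(10,10) b: {A,T0}  orig:{A}
  cell(0,1) aa: ∅
  cell(1,2) ab: {S,X2}  orig:{S}
  cell(2,3) bb: ∅
  cell(3,4) ba: ∅
  cell(4,5) ab: {S,X2}  orig:{S}
  cell(5,6) ba: ∅
  cell(6,7) aa: ∅
  cell(7,8) aa: ∅
  cell(8,9) ab: {S,X2}  orig:{S}
  cell(9,10) bb: ∅
  cell(0,2) aab: {S}
  cell(1,3) abb: {X2}  orig:{}
  cell(2,4) bba: ∅
  cell(3,5) bab: ∅
  cell(4,6) aba: ∅
  cell(5,7) baa: ∅
  cell(6,8) aaa: ∅
  cell(7,9) aab: {S}
  cell(8,10) abb: {X2}  orig:{}
  cell(0,3) aabb: {S,X2}  orig:{S}
  cell(1,4) abba: ∅
  cell(2,5) bbab: ∅
  cell(3,6) baba: ∅
  cell(4,7) abaa: ∅
  cell(5,8) baaa: ∅
  cell(6,9) aaab: ∅
  cell(7,10) aabb: {S,X2}  orig:{S}
  cell(0,4) aabba: ∅
  cell(1,5) abbab: ∅
  cell(2,6) bbaba: ∅
  cell(3,7) babaa: ∅
  cell(4,8) abaaa: ∅
  cell(5,9) baaab: ∅
  cell(6,10) aaabb: {S}
  cell(0,5) aabbab: {S}
  cell(1,6) abbaba: ∅
  cell(2,7) bbabaa: ∅
  cell(3,8) babaaa: ∅
  cell(4,9) abaaab: ∅
  cell(5,10) baaabb: ∅
  cell(0,6) aabbaba: ∅
  cell(1,7) abbabaa: ∅
  cell(2,8) bbabaaa: ∅
  cell(3,9) babaaab: ∅
  cell(4,10) abaaabb: ∅
  cell(0,7) aabbabaa: ∅
  cell(1,8) abbabaaa: ∅
  cell(2,9) bbabaaab: ∅
  cell(3,10) babaaabb: ∅
  cell(0,8) aabbabaaa: ∅
  cell(1,9) abbabaaab: ∅
  cell(2,10) bbabaaabb: ∅
  cell(0,9) aabbabaaab: ∅
  cell(1,10) abbabaaabb: ∅
  cell(0,10) aabbabaaabb: ∅

S ∉ T[0,10] ⇒ NO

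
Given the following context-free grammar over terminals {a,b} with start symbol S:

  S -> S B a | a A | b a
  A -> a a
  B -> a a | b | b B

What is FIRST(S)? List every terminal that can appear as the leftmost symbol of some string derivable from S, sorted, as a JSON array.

FIRST sets, iterate to fixpoint:
pass 1:
  A via A→a a: +{a}
  B via B→a a: +{a}
  B via B→b: +{b}
  S via S→a A: +{a}
  S via S→b a: +{b}
  S: {a,b}  A: {a}  B: {a,b}
pass 2: (stable)
  S: {a,b}  A: {a}  B: {a,b}

FIRST(S) = ["a", "b"]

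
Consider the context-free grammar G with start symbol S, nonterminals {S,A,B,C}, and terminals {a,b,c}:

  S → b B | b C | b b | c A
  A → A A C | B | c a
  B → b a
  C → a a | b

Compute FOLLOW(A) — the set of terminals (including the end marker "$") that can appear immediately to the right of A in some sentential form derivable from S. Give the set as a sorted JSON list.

FIRST iteration:
iter 1:
  A via A→c a: +{c}
  B via B→b a: +{b}
  C via C→a a: +{a}
  C via C→b: +{b}
  S via S→b B: +{b}
  S via S→c A: +{c}
  FIRST(S)={b,c}  FIRST(A)={c}  FIRST(B)={b}  FIRST(C)={a,b}
iter 2:
  A via A→B: +{b}
  FIRST(S)={b,c}  FIRST(A)={b,c}  FIRST(B)={b}  FIRST(C)={a,b}
iter 3: — fixpoint
  FIRST(S)={b,c}  FIRST(A)={b,c}  FIRST(B)={b}  FIRST(C)={a,b}

Compute FOLLOW by fixpoint:
FOLLOW(S) := {$}
[1]
  A→A A C: FOLLOW(A) ⊇ FIRST(A) = {b,c}; new: +{b,c}
  A→A A C: FOLLOW(A) ⊇ FIRST(C) = {a,b}; new: +{a}
  A→A A C: FOLLOW(C) ⊇ FOLLOW(A) ⊇ {a,b,c}; new: +{a,b,c}
  A→B: FOLLOW(B) ⊇ FOLLOW(A) ⊇ {a,b,c}; new: +{a,b,c}
  S→b B: FOLLOW(B) ⊇ FOLLOW(S) ⊇ {$}; new: +{$}
  S→b C: FOLLOW(C) ⊇ FOLLOW(S) ⊇ {$}; new: +{$}
  S→c A: FOLLOW(A) ⊇ FOLLOW(S) ⊇ {$}; new: +{$}
  FOLLOW(S)={$}  FOLLOW(A)={$,a,b,c}  FOLLOW(B)={$,a,b,c}  FOLLOW(C)={$,a,b,c}
[2] (stable)
  FOLLOW(S)={$}  FOLLOW(A)={$,a,b,c}  FOLLOW(B)={$,a,b,c}  FOLLOW(C)={$,a,b,c}

FOLLOW(A) = ["$", "a", "b", "c"]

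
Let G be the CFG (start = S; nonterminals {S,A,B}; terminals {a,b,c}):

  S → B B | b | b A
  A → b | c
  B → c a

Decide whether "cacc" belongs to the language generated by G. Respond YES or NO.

CNF form of G:
  S -> B B | T2 A | b
  A -> b | c
  B -> T0 T1
  T0 -> c
  T1 -> a
  T2 -> b

Fill CYK table bottom-up:
  [0..0]={A,T0}  "c"  orig:{A}
  [1..1]={T1}  "a"  orig:{}
  [2..2]={A,T0}  "c"  orig:{A}
  [3..3]={A,T0}  "c"  orig:{A}
  [0..1]={B}  "ca"
  [1..2]=∅  "ac"
  [2..3]=∅  "cc"
  [0..2]=∅  "cac"
  [1..3]=∅  "acc"
  [0..3]=∅  "cacc"

S ∉ T[0,3] ⇒ NO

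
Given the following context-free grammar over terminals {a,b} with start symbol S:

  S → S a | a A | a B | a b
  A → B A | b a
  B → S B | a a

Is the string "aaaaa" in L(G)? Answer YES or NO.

Convert to CNF:
  S -> S T1 | T1 A | T1 B | T1 T0
  A -> B A | T0 T1
  B -> S B | T1 T1
  T0 -> b
  T1 -> a

Fill CYK table bottom-up:
  T[0,0] 'a' = {T1}  orig:{}
  T[1,1] 'a' = {T1}  orig:{}
  T[2,2] 'a' = {T1}  orig:{}
  T[3,3] 'a' = {T1}  orig:{}
  T[4,4] 'a' = {T1}  orig:{}
  T[0,1] 'aa' = {B}
  T[1,2] 'aa' = {B}
  T[2,3] 'aa' = {B}
  T[3,4] 'aa' = {B}
  T[0,2] 'aaa' = {S}
  T[1,3] 'aaa' = {S}
  T[2,4] 'aaa' = {S}
  T[0,3] 'aaaa' = {S}
  T[1,4] 'aaaa' = {S}
  T[0,4] 'aaaaa' = {B,S}

S ∈ T[0,4] ⇒ YES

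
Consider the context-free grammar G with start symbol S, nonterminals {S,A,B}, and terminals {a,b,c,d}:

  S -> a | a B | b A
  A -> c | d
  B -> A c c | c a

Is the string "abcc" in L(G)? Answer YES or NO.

CNF form of G:
  S -> T1 B | T2 A | a
  A -> c | d
  B -> A X3 | T0 T1
  T0 -> c
  T1 -> a
  T2 -> b
  X3 -> T0 T0

CYK fill:
  cell(0,0) a: {S,T1}  orig:{S}
  cell(1,1) b: {T2}  orig:{}
  cell(2,2) c: {A,T0}  orig:{A}
  cell(3,3) c: {A,T0}  orig:{A}
  cell(0,1) ab: ∅
  cell(1,2) bc: {S}
  cell(2,3) cc: {X3}  orig:{}
  cell(0,2) abc: ∅
  cell(1,3) bcc: ∅
  cell(0,3) abcc: ∅

S ∉ T[0,3] ⇒ NO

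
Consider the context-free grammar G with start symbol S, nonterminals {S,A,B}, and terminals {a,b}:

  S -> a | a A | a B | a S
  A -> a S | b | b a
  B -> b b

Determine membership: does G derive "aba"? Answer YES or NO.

CNF form of G:
  S -> T0 A | T0 B | T0 S | a
  A -> T0 S | T1 T0 | b
  B -> T1 T1
  T0 -> a
  T1 -> b

CYK table (by increasing span):
  cell(0,0) a: {S,T0}  orig:{S}
  cell(1,1) b: {A,T1}  orig:{A}
  cell(2,2) a: {S,T0}  orig:{S}
  cell(0,1) ab: {S}
  cell(1,2) ba: {A}
  cell(0,2) aba: {S}

S ∈ T[0,2] ⇒ YES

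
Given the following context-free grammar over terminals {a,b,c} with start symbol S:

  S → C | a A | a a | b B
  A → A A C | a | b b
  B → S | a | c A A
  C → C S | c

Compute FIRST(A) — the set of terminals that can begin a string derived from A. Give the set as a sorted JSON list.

FIRST sets, iterate to fixpoint:
pass 1:
  A via A→a: +{a}
  A via A→b b: +{b}
  B via B→a: +{a}
  B via B→c A A: +{c}
  C via C→c: +{c}
  S via S→C: +{c}
  S via S→a A: +{a}
  S via S→b B: +{b}
  FIRST[S]={a,b,c}  FIRST[A]={a,b}  FIRST[B]={a,c}  FIRST[C]={c}
pass 2:
  B via B→S: +{b}
  FIRST[S]={a,b,c}  FIRST[A]={a,b}  FIRST[B]={a,b,c}  FIRST[C]={c}
pass 3: done
  FIRST[S]={a,b,c}  FIRST[A]={a,b}  FIRST[B]={a,b,c}  FIRST[C]={c}

FIRST(A) = ["a", "b"]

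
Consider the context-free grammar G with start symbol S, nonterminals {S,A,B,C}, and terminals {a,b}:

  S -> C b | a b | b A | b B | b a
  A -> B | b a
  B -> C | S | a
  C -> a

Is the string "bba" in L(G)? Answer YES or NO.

CNF form of G:
  S -> C T0 | T0 A | T0 B | T0 T1 | T1 T0
  A -> C T0 | T0 A | T0 B | T0 T1 | T1 T0 | a
  B -> C T0 | T0 A | T0 B | T0 T1 | T1 T0 | a
  C -> a
  T0 -> b
  T1 -> a

Fill CYK table bottom-up:
  cell(0,0) b: {T0}  orig:{}
  cell(1,1) b: {T0}  orig:{}
  cell(2,2) a: {A,B,C,T1}  orig:{A,B,C}
  cell(0,1) bb: ∅
  cell(1,2) ba: {A,B,S}
  cell(0,2) bba: {A,B,S}

S ∈ T[0,2] ⇒ YES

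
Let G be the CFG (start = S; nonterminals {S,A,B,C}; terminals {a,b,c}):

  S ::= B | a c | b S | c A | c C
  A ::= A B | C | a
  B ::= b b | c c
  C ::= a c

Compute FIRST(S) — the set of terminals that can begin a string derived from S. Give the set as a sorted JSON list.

Compute FIRST by fixpoint:
round 1:
  A via A→a: +{a}
  B via B→b b: +{b}
  B via B→c c: +{c}
  C via C→a c: +{a}
  S via S→B: +{b,c}
  S via S→a c: +{a}
  FIRST(S)={a,b,c}  FIRST(A)={a}  FIRST(B)={b,c}  FIRST(C)={a}
round 2: done
  FIRST(S)={a,b,c}  FIRST(A)={a}  FIRST(B)={b,c}  FIRST(C)={a}

FIRST(S) = ["a", "b", "c"]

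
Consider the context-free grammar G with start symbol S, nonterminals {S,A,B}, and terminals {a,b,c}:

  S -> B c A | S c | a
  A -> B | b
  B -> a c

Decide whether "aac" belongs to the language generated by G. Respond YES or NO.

CNF form of G:
  S -> B X2 | S T1 | a
  A -> T0 T1 | b
  B -> T0 T1
  T0 -> a
  T1 -> c
  X2 -> T1 A

Fill CYK table bottom-up:
  [0..0]={S,T0}  "a"  orig:{S}
  [1..1]={S,T0}  "a"  orig:{S}
  [2..2]={T1}  "c"  orig:{}
  [0..1]=∅  "aa"
  [1..2]={A,B,S}  "ac"
  [0..2]=∅  "aac"

S ∉ T[0,2] ⇒ NO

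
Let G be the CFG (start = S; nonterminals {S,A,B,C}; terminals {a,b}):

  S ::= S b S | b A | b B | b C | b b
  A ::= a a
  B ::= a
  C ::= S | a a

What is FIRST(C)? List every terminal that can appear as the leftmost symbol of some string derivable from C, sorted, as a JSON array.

FIRST iteration:
pass 1:
  A via A→a a: +{a}
  B via B→a: +{a}
  C via C→a a: +{a}
  S via S→b A: +{b}
  FIRST(S)={b}  FIRST(A)={a}  FIRST(B)={a}  FIRST(C)={a}
pass 2:
  C via C→S: +{b}
  FIRST(S)={b}  FIRST(A)={a}  FIRST(B)={a}  FIRST(C)={a,b}
pass 3: done
  FIRST(S)={b}  FIRST(A)={a}  FIRST(B)={a}  FIRST(C)={a,b}

FIRST(C) = ["a", "b"]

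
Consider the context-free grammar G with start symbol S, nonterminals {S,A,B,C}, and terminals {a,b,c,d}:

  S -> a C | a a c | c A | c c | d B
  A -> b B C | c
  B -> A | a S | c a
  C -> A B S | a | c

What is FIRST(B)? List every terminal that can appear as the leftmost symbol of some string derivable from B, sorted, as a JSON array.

FIRST iteration:
[1]
  A via A→b B C: +{b}
  A via A→c: +{c}
  B via B→A: +{b,c}
  B via B→a S: +{a}
  C via C→A B S: +{b,c}
  C via C→a: +{a}
  S via S→a C: +{a}
  S via S→c A: +{c}
  S via S→d B: +{d}
  FIRST[S]={a,c,d}  FIRST[A]={b,c}  FIRST[B]={a,b,c}  FIRST[C]={a,b,c}
[2] (no change)
  FIRST[S]={a,c,d}  FIRST[A]={b,c}  FIRST[B]={a,b,c}  FIRST[C]={a,b,c}

FIRST(B) = ["a", "b", "c"]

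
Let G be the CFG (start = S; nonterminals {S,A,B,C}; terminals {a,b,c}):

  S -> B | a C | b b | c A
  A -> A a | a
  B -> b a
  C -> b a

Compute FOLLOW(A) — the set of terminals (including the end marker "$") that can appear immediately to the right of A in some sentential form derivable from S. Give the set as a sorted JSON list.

FIRST sets, iterate to fixpoint:
iter 1:
  A via A→a: +{a}
  B via B→b a: +{b}
  C via C→b a: +{b}
  S via S→B: +{b}
  S via S→a C: +{a}
  S via S→c A: +{c}
  FIRST(S)={a,b,c}  FIRST(A)={a}  FIRST(B)={b}  FIRST(C)={b}
iter 2: — fixpoint
  FIRST(S)={a,b,c}  FIRST(A)={a}  FIRST(B)={b}  FIRST(C)={b}

Compute FOLLOW by fixpoint:
initialize: $ ∈ FOLLOW(S)
[1]
  A→A a: FOLLOW(A) ⊇ FIRST(a) = {a}; new: +{a}
  S→B: FOLLOW(B) ⊇ FOLLOW(S) ⊇ {$}; new: +{$}
  S→a C: FOLLOW(C) ⊇ FOLLOW(S) ⊇ {$}; new: +{$}
  S→c A: FOLLOW(A) ⊇ FOLLOW(S) ⊇ {$}; new: +{$}
  FOLLOW[S]={$}  FOLLOW[A]={$,a}  FOLLOW[B]={$}  FOLLOW[C]={$}
[2] (stable)
  FOLLOW[S]={$}  FOLLOW[A]={$,a}  FOLLOW[B]={$}  FOLLOW[C]={$}

FOLLOW(A) = ["$", "a"]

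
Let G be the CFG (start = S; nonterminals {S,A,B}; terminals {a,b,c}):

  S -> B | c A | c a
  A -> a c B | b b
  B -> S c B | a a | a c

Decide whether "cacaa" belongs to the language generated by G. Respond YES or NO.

Convert to CNF:
  S -> S X5 | T0 T0 | T0 T1 | T1 A | T1 T0
  A -> T0 X3 | T2 T2
  B -> S X4 | T0 T0 | T0 T1
  T0 -> a
  T1 -> c
  T2 -> b
  X3 -> T1 B
  X4 -> T1 B
  X5 -> T1 B

CYK fill:
  T[0,0] 'c' = {T1}  orig:{}
  T[1,1] 'a' = {T0}  orig:{}
  T[2,2] 'c' = {T1}  orig:{}
  T[3,3] 'a' = {T0}  orig:{}
  T[4,4] 'a' = {T0}  orig:{}
  T[0,1] 'ca' = {S}
  T[1,2] 'ac' = {B,S}
  T[2,3] 'ca' = {S}
  T[3,4] 'aa' = {B,S}
  T[0,2] 'cac' = {X3,X4,X5}  orig:{}
  T[1,3] 'aca' = ∅
  T[2,4] 'caa' = {X3,X4,X5}  orig:{}
  T[0,3] 'caca' = ∅
  T[1,4] 'acaa' = {A}
  T[0,4] 'cacaa' = {B,S}

S ∈ T[0,4] ⇒ YES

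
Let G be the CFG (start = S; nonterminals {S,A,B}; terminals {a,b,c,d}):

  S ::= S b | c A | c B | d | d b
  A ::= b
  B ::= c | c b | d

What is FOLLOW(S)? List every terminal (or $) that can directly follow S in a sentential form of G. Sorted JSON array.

Compute FIRST by fixpoint:
[1]
  A via A→b: +{b}
  B via B→c: +{c}
  B via B→d: +{d}
  S via S→c A: +{c}
  S via S→d: +{d}
  S: {c,d}  A: {b}  B: {c,d}
[2] — fixpoint
  S: {c,d}  A: {b}  B: {c,d}

Compute FOLLOW by fixpoint:
FOLLOW(S) := {$}
round 1:
  S→S b: FOLLOW(S) ⊇ FIRST(b) = {b}; new: +{b}
  S→c A: FOLLOW(A) ⊇ FOLLOW(S) ⊇ {$,b}; new: +{$,b}
  S→c B: FOLLOW(B) ⊇ FOLLOW(S) ⊇ {$,b}; new: +{$,b}
  FOLLOW(S)={$,b}  FOLLOW(A)={$,b}  FOLLOW(B)={$,b}
round 2: — fixpoint
  FOLLOW(S)={$,b}  FOLLOW(A)={$,b}  FOLLOW(B)={$,b}

FOLLOW(S) = ["$", "b"]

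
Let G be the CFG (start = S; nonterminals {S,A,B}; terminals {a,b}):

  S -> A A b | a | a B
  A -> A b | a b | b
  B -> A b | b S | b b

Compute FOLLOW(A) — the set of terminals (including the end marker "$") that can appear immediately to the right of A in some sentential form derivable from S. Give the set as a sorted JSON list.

FIRST sets, iterate to fixpoint:
[1]
  A via A→a b: +{a}
  A via A→b: +{b}
  B via B→A b: +{a,b}
  S via S→A A b: +{a,b}
  FIRST[S]={a,b}  FIRST[A]={a,b}  FIRST[B]={a,b}
[2] — fixpoint
  FIRST[S]={a,b}  FIRST[A]={a,b}  FIRST[B]={a,b}

FOLLOW sets:
seed FOLLOW(S) with $
[1]
  A→A b: FOLLOW(A) ⊇ FIRST(b) = {b}; new: +{b}
  S→A A b: FOLLOW(A) ⊇ FIRST(A) = {a,b}; new: +{a}
  S→a B: FOLLOW(B) ⊇ FOLLOW(S) ⊇ {$}; new: +{$}
  FOLLOW(S)={$}  FOLLOW(A)={a,b}  FOLLOW(B)={$}
[2] (no change)
  FOLLOW(S)={$}  FOLLOW(A)={a,b}  FOLLOW(B)={$}

FOLLOW(A) = ["a", "b"]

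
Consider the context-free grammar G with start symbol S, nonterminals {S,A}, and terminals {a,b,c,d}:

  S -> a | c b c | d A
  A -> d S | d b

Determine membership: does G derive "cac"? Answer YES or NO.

Convert to CNF:
  S -> T0 A | T2 X3 | a
  A -> T0 S | T0 T1
  T0 -> d
  T1 -> b
  T2 -> c
  X3 -> T1 T2

CYK fill:
  T[0,0] 'c' = {T2}  orig:{}
  T[1,1] 'a' = {S}
  T[2,2] 'c' = {T2}  orig:{}
  T[0,1] 'ca' = ∅
  T[1,2] 'ac' = ∅
  T[0,2] 'cac' = ∅

S ∉ T[0,2] ⇒ NO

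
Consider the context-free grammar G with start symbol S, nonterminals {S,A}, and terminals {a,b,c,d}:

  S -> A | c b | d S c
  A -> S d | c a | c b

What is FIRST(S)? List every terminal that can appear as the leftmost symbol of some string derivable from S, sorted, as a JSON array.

FIRST sets, iterate to fixpoint:
round 1:
  A via A→c a: +{c}
  S via S→A: +{c}
  S via S→d S c: +{d}
  FIRST[S]={c,d}  FIRST[A]={c}
round 2:
  A via A→S d: +{d}
  FIRST[S]={c,d}  FIRST[A]={c,d}
round 3: (no change)
  FIRST[S]={c,d}  FIRST[A]={c,d}

FIRST(S) = ["c", "d"]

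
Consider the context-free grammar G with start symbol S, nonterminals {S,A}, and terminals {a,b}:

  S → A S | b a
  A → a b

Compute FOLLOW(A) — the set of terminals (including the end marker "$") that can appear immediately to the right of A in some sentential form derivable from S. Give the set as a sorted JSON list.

FIRST sets, iterate to fixpoint:
iter 1:
  A via A→a b: +{a}
  S via S→A S: +{a}
  S via S→b a: +{b}
  FIRST(S)={a,b}  FIRST(A)={a}
iter 2: (stable)
  FIRST(S)={a,b}  FIRST(A)={a}

FOLLOW iteration:
seed FOLLOW(S) with $
iter 1:
  S→A S: FOLLOW(A) ⊇ FIRST(S) = {a,b}; new: +{a,b}
  S: {$}  A: {a,b}
iter 2: (no change)
  S: {$}  A: {a,b}

FOLLOW(A) = ["a", "b"]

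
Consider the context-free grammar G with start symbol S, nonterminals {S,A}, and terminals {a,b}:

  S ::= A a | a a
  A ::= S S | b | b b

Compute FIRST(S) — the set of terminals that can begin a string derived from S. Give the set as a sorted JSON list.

FIRST iteration:
[1]
  A via A→b: +{b}
  S via S→A a: +{b}
  S via S→a a: +{a}
  FIRST[S]={a,b}  FIRST[A]={b}
[2]
  A via A→S S: +{a}
  FIRST[S]={a,b}  FIRST[A]={a,b}
[3] — fixpoint
  FIRST[S]={a,b}  FIRST[A]={a,b}

FIRST(S) = ["a", "b"]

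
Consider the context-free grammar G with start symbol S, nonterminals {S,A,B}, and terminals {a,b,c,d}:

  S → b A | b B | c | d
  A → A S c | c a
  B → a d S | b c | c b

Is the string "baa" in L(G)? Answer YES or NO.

CNF form of G:
  S -> T3 A | T3 B | c | d
  A -> A X4 | T0 T1
  B -> T0 T3 | T1 X5 | T3 T0
  T0 -> c
  T1 -> a
  T2 -> d
  T3 -> b
  X4 -> S T0
  X5 -> T2 S

CYK fill:
  [0..0]={T3}  "b"  orig:{}
  [1..1]={T1}  "a"  orig:{}
  [2..2]={T1}  "a"  orig:{}
  [0..1]=∅  "ba"
  [1..2]=∅  "aa"
  [0..2]=∅  "baa"

S ∉ T[0,2] ⇒ NO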